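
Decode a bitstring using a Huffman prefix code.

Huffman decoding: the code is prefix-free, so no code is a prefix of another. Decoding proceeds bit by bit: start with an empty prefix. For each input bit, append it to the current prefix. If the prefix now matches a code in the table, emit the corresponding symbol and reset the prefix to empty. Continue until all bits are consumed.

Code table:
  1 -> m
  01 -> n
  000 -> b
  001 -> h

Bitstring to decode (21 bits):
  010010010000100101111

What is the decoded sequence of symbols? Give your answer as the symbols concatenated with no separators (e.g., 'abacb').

Answer: nhhbnhnmmm

Derivation:
Bit 0: prefix='0' (no match yet)
Bit 1: prefix='01' -> emit 'n', reset
Bit 2: prefix='0' (no match yet)
Bit 3: prefix='00' (no match yet)
Bit 4: prefix='001' -> emit 'h', reset
Bit 5: prefix='0' (no match yet)
Bit 6: prefix='00' (no match yet)
Bit 7: prefix='001' -> emit 'h', reset
Bit 8: prefix='0' (no match yet)
Bit 9: prefix='00' (no match yet)
Bit 10: prefix='000' -> emit 'b', reset
Bit 11: prefix='0' (no match yet)
Bit 12: prefix='01' -> emit 'n', reset
Bit 13: prefix='0' (no match yet)
Bit 14: prefix='00' (no match yet)
Bit 15: prefix='001' -> emit 'h', reset
Bit 16: prefix='0' (no match yet)
Bit 17: prefix='01' -> emit 'n', reset
Bit 18: prefix='1' -> emit 'm', reset
Bit 19: prefix='1' -> emit 'm', reset
Bit 20: prefix='1' -> emit 'm', reset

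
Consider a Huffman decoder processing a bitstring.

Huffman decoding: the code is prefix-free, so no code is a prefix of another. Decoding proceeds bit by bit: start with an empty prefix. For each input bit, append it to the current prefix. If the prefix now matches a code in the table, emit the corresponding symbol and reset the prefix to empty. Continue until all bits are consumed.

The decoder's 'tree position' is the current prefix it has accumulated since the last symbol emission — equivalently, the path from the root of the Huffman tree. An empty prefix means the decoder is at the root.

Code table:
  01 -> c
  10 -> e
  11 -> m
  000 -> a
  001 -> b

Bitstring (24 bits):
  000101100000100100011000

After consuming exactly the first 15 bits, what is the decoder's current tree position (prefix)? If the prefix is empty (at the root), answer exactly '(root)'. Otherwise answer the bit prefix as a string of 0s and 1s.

Bit 0: prefix='0' (no match yet)
Bit 1: prefix='00' (no match yet)
Bit 2: prefix='000' -> emit 'a', reset
Bit 3: prefix='1' (no match yet)
Bit 4: prefix='10' -> emit 'e', reset
Bit 5: prefix='1' (no match yet)
Bit 6: prefix='11' -> emit 'm', reset
Bit 7: prefix='0' (no match yet)
Bit 8: prefix='00' (no match yet)
Bit 9: prefix='000' -> emit 'a', reset
Bit 10: prefix='0' (no match yet)
Bit 11: prefix='00' (no match yet)
Bit 12: prefix='001' -> emit 'b', reset
Bit 13: prefix='0' (no match yet)
Bit 14: prefix='00' (no match yet)

Answer: 00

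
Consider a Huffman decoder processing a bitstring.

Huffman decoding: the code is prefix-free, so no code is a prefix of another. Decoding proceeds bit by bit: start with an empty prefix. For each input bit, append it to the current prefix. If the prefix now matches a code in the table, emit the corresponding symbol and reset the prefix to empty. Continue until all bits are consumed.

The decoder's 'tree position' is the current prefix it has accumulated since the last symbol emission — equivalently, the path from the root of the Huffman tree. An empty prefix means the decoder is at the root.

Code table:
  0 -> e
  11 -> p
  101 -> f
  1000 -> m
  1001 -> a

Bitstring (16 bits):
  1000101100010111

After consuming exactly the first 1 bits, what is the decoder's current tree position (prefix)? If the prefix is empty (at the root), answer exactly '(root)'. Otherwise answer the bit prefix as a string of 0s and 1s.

Answer: 1

Derivation:
Bit 0: prefix='1' (no match yet)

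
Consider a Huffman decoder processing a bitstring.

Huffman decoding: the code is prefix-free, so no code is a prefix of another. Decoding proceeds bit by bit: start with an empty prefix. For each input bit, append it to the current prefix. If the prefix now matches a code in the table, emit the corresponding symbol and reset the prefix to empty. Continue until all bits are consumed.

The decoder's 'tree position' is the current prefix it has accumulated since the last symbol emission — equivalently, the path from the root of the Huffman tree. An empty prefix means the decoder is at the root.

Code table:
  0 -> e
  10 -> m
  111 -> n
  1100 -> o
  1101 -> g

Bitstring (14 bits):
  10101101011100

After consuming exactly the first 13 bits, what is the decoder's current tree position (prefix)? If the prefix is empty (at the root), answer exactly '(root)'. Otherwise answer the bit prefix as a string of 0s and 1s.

Answer: (root)

Derivation:
Bit 0: prefix='1' (no match yet)
Bit 1: prefix='10' -> emit 'm', reset
Bit 2: prefix='1' (no match yet)
Bit 3: prefix='10' -> emit 'm', reset
Bit 4: prefix='1' (no match yet)
Bit 5: prefix='11' (no match yet)
Bit 6: prefix='110' (no match yet)
Bit 7: prefix='1101' -> emit 'g', reset
Bit 8: prefix='0' -> emit 'e', reset
Bit 9: prefix='1' (no match yet)
Bit 10: prefix='11' (no match yet)
Bit 11: prefix='111' -> emit 'n', reset
Bit 12: prefix='0' -> emit 'e', reset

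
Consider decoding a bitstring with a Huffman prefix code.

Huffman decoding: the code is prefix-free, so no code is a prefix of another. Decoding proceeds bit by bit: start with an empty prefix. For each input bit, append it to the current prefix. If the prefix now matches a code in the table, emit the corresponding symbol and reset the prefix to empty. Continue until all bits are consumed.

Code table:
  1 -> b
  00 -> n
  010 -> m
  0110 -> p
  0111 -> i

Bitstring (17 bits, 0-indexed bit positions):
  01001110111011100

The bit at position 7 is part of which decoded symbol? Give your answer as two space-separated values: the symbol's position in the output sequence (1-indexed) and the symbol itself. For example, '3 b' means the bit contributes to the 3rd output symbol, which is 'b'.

Bit 0: prefix='0' (no match yet)
Bit 1: prefix='01' (no match yet)
Bit 2: prefix='010' -> emit 'm', reset
Bit 3: prefix='0' (no match yet)
Bit 4: prefix='01' (no match yet)
Bit 5: prefix='011' (no match yet)
Bit 6: prefix='0111' -> emit 'i', reset
Bit 7: prefix='0' (no match yet)
Bit 8: prefix='01' (no match yet)
Bit 9: prefix='011' (no match yet)
Bit 10: prefix='0111' -> emit 'i', reset
Bit 11: prefix='0' (no match yet)

Answer: 3 i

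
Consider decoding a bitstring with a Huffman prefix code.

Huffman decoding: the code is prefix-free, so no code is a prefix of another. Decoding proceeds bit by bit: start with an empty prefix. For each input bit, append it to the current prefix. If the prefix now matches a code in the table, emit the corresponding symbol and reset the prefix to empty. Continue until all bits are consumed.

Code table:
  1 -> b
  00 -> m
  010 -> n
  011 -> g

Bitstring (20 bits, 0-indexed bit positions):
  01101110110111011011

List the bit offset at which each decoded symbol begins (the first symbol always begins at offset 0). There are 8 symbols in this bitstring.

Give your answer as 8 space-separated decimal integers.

Bit 0: prefix='0' (no match yet)
Bit 1: prefix='01' (no match yet)
Bit 2: prefix='011' -> emit 'g', reset
Bit 3: prefix='0' (no match yet)
Bit 4: prefix='01' (no match yet)
Bit 5: prefix='011' -> emit 'g', reset
Bit 6: prefix='1' -> emit 'b', reset
Bit 7: prefix='0' (no match yet)
Bit 8: prefix='01' (no match yet)
Bit 9: prefix='011' -> emit 'g', reset
Bit 10: prefix='0' (no match yet)
Bit 11: prefix='01' (no match yet)
Bit 12: prefix='011' -> emit 'g', reset
Bit 13: prefix='1' -> emit 'b', reset
Bit 14: prefix='0' (no match yet)
Bit 15: prefix='01' (no match yet)
Bit 16: prefix='011' -> emit 'g', reset
Bit 17: prefix='0' (no match yet)
Bit 18: prefix='01' (no match yet)
Bit 19: prefix='011' -> emit 'g', reset

Answer: 0 3 6 7 10 13 14 17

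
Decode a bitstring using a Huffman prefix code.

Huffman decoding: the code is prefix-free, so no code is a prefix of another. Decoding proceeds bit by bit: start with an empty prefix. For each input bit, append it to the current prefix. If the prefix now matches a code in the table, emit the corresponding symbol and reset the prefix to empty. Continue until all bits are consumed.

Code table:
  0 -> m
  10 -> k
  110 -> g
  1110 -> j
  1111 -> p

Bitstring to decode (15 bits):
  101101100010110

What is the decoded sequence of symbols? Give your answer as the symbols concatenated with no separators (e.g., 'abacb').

Bit 0: prefix='1' (no match yet)
Bit 1: prefix='10' -> emit 'k', reset
Bit 2: prefix='1' (no match yet)
Bit 3: prefix='11' (no match yet)
Bit 4: prefix='110' -> emit 'g', reset
Bit 5: prefix='1' (no match yet)
Bit 6: prefix='11' (no match yet)
Bit 7: prefix='110' -> emit 'g', reset
Bit 8: prefix='0' -> emit 'm', reset
Bit 9: prefix='0' -> emit 'm', reset
Bit 10: prefix='1' (no match yet)
Bit 11: prefix='10' -> emit 'k', reset
Bit 12: prefix='1' (no match yet)
Bit 13: prefix='11' (no match yet)
Bit 14: prefix='110' -> emit 'g', reset

Answer: kggmmkg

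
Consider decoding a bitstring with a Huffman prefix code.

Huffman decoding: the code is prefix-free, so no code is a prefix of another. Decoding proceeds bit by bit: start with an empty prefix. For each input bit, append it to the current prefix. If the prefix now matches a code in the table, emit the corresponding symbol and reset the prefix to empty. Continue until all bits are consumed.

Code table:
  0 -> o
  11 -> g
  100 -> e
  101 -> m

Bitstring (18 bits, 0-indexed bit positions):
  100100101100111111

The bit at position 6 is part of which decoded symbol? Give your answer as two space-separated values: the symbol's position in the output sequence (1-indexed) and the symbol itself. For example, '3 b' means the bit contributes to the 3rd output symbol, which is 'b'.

Answer: 3 m

Derivation:
Bit 0: prefix='1' (no match yet)
Bit 1: prefix='10' (no match yet)
Bit 2: prefix='100' -> emit 'e', reset
Bit 3: prefix='1' (no match yet)
Bit 4: prefix='10' (no match yet)
Bit 5: prefix='100' -> emit 'e', reset
Bit 6: prefix='1' (no match yet)
Bit 7: prefix='10' (no match yet)
Bit 8: prefix='101' -> emit 'm', reset
Bit 9: prefix='1' (no match yet)
Bit 10: prefix='10' (no match yet)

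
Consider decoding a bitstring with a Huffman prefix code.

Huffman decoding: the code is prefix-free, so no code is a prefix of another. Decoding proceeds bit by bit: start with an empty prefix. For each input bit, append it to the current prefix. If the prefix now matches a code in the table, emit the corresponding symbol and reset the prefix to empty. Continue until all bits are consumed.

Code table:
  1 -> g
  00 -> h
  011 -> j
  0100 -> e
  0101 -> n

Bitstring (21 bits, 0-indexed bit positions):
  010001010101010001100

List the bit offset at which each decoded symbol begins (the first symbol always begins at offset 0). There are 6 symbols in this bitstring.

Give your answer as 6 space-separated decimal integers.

Answer: 0 4 8 12 16 19

Derivation:
Bit 0: prefix='0' (no match yet)
Bit 1: prefix='01' (no match yet)
Bit 2: prefix='010' (no match yet)
Bit 3: prefix='0100' -> emit 'e', reset
Bit 4: prefix='0' (no match yet)
Bit 5: prefix='01' (no match yet)
Bit 6: prefix='010' (no match yet)
Bit 7: prefix='0101' -> emit 'n', reset
Bit 8: prefix='0' (no match yet)
Bit 9: prefix='01' (no match yet)
Bit 10: prefix='010' (no match yet)
Bit 11: prefix='0101' -> emit 'n', reset
Bit 12: prefix='0' (no match yet)
Bit 13: prefix='01' (no match yet)
Bit 14: prefix='010' (no match yet)
Bit 15: prefix='0100' -> emit 'e', reset
Bit 16: prefix='0' (no match yet)
Bit 17: prefix='01' (no match yet)
Bit 18: prefix='011' -> emit 'j', reset
Bit 19: prefix='0' (no match yet)
Bit 20: prefix='00' -> emit 'h', reset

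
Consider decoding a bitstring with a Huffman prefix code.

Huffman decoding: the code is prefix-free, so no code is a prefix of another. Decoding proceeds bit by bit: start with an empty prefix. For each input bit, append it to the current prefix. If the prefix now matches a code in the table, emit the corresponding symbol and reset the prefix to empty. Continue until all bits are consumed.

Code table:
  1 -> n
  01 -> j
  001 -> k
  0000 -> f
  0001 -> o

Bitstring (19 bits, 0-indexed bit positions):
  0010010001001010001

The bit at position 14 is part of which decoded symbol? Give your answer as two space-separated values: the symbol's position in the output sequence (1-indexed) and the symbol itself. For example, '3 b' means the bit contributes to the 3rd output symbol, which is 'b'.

Answer: 5 j

Derivation:
Bit 0: prefix='0' (no match yet)
Bit 1: prefix='00' (no match yet)
Bit 2: prefix='001' -> emit 'k', reset
Bit 3: prefix='0' (no match yet)
Bit 4: prefix='00' (no match yet)
Bit 5: prefix='001' -> emit 'k', reset
Bit 6: prefix='0' (no match yet)
Bit 7: prefix='00' (no match yet)
Bit 8: prefix='000' (no match yet)
Bit 9: prefix='0001' -> emit 'o', reset
Bit 10: prefix='0' (no match yet)
Bit 11: prefix='00' (no match yet)
Bit 12: prefix='001' -> emit 'k', reset
Bit 13: prefix='0' (no match yet)
Bit 14: prefix='01' -> emit 'j', reset
Bit 15: prefix='0' (no match yet)
Bit 16: prefix='00' (no match yet)
Bit 17: prefix='000' (no match yet)
Bit 18: prefix='0001' -> emit 'o', reset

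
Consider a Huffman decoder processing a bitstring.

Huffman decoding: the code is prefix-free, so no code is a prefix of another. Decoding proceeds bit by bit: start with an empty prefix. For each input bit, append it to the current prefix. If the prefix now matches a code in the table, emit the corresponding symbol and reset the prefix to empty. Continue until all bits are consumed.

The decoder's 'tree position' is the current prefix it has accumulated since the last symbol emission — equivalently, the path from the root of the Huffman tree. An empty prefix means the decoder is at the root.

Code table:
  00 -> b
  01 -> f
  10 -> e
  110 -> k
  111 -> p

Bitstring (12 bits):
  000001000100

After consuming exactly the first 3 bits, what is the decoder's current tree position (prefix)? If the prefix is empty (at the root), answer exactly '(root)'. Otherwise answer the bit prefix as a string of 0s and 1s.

Bit 0: prefix='0' (no match yet)
Bit 1: prefix='00' -> emit 'b', reset
Bit 2: prefix='0' (no match yet)

Answer: 0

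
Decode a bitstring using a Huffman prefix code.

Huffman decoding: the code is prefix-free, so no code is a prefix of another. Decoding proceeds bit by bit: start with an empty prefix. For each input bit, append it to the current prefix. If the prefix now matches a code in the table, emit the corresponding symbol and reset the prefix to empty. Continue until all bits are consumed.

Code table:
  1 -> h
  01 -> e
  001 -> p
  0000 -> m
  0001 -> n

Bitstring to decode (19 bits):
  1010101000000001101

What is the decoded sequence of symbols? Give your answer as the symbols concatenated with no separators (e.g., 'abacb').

Bit 0: prefix='1' -> emit 'h', reset
Bit 1: prefix='0' (no match yet)
Bit 2: prefix='01' -> emit 'e', reset
Bit 3: prefix='0' (no match yet)
Bit 4: prefix='01' -> emit 'e', reset
Bit 5: prefix='0' (no match yet)
Bit 6: prefix='01' -> emit 'e', reset
Bit 7: prefix='0' (no match yet)
Bit 8: prefix='00' (no match yet)
Bit 9: prefix='000' (no match yet)
Bit 10: prefix='0000' -> emit 'm', reset
Bit 11: prefix='0' (no match yet)
Bit 12: prefix='00' (no match yet)
Bit 13: prefix='000' (no match yet)
Bit 14: prefix='0000' -> emit 'm', reset
Bit 15: prefix='1' -> emit 'h', reset
Bit 16: prefix='1' -> emit 'h', reset
Bit 17: prefix='0' (no match yet)
Bit 18: prefix='01' -> emit 'e', reset

Answer: heeemmhhe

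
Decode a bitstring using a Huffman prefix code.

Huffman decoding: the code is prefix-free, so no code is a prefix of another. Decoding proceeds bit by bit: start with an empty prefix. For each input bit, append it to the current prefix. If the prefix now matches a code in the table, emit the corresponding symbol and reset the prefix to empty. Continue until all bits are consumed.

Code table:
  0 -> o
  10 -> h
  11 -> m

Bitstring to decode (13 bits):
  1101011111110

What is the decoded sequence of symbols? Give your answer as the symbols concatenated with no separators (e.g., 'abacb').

Answer: mohmmmh

Derivation:
Bit 0: prefix='1' (no match yet)
Bit 1: prefix='11' -> emit 'm', reset
Bit 2: prefix='0' -> emit 'o', reset
Bit 3: prefix='1' (no match yet)
Bit 4: prefix='10' -> emit 'h', reset
Bit 5: prefix='1' (no match yet)
Bit 6: prefix='11' -> emit 'm', reset
Bit 7: prefix='1' (no match yet)
Bit 8: prefix='11' -> emit 'm', reset
Bit 9: prefix='1' (no match yet)
Bit 10: prefix='11' -> emit 'm', reset
Bit 11: prefix='1' (no match yet)
Bit 12: prefix='10' -> emit 'h', reset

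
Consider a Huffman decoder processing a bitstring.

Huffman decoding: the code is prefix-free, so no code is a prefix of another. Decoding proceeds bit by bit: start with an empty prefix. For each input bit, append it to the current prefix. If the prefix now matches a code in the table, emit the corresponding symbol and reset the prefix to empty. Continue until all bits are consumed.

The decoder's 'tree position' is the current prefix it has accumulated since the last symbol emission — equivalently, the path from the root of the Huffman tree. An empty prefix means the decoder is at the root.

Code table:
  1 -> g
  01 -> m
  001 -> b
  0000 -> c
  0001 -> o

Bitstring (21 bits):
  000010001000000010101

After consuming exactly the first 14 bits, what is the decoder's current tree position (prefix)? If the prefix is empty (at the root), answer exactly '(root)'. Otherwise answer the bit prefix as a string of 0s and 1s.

Answer: 0

Derivation:
Bit 0: prefix='0' (no match yet)
Bit 1: prefix='00' (no match yet)
Bit 2: prefix='000' (no match yet)
Bit 3: prefix='0000' -> emit 'c', reset
Bit 4: prefix='1' -> emit 'g', reset
Bit 5: prefix='0' (no match yet)
Bit 6: prefix='00' (no match yet)
Bit 7: prefix='000' (no match yet)
Bit 8: prefix='0001' -> emit 'o', reset
Bit 9: prefix='0' (no match yet)
Bit 10: prefix='00' (no match yet)
Bit 11: prefix='000' (no match yet)
Bit 12: prefix='0000' -> emit 'c', reset
Bit 13: prefix='0' (no match yet)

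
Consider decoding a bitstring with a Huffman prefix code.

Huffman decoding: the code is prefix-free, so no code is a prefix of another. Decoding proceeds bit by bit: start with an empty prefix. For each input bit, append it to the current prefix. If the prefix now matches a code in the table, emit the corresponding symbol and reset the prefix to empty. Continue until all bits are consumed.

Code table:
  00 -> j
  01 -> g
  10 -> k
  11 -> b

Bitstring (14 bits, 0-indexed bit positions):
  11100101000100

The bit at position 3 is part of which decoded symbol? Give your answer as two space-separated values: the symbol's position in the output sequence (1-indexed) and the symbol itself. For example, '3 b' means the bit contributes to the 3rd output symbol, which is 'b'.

Answer: 2 k

Derivation:
Bit 0: prefix='1' (no match yet)
Bit 1: prefix='11' -> emit 'b', reset
Bit 2: prefix='1' (no match yet)
Bit 3: prefix='10' -> emit 'k', reset
Bit 4: prefix='0' (no match yet)
Bit 5: prefix='01' -> emit 'g', reset
Bit 6: prefix='0' (no match yet)
Bit 7: prefix='01' -> emit 'g', reset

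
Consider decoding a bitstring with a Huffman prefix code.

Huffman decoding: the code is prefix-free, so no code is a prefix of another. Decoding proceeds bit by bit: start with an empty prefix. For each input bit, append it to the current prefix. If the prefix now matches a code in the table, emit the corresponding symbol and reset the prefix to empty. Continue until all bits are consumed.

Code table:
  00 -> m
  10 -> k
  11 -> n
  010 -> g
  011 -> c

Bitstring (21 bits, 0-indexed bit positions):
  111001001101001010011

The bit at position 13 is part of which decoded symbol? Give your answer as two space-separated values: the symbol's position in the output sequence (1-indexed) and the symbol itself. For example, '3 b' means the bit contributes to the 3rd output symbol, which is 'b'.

Bit 0: prefix='1' (no match yet)
Bit 1: prefix='11' -> emit 'n', reset
Bit 2: prefix='1' (no match yet)
Bit 3: prefix='10' -> emit 'k', reset
Bit 4: prefix='0' (no match yet)
Bit 5: prefix='01' (no match yet)
Bit 6: prefix='010' -> emit 'g', reset
Bit 7: prefix='0' (no match yet)
Bit 8: prefix='01' (no match yet)
Bit 9: prefix='011' -> emit 'c', reset
Bit 10: prefix='0' (no match yet)
Bit 11: prefix='01' (no match yet)
Bit 12: prefix='010' -> emit 'g', reset
Bit 13: prefix='0' (no match yet)
Bit 14: prefix='01' (no match yet)
Bit 15: prefix='010' -> emit 'g', reset
Bit 16: prefix='1' (no match yet)
Bit 17: prefix='10' -> emit 'k', reset

Answer: 6 g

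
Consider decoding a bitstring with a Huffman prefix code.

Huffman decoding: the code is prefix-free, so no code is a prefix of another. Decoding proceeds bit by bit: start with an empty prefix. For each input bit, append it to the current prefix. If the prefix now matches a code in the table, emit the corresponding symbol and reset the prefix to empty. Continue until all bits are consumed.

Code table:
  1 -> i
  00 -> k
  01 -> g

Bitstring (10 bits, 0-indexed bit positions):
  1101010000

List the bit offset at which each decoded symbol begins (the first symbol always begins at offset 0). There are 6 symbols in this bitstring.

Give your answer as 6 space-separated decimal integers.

Bit 0: prefix='1' -> emit 'i', reset
Bit 1: prefix='1' -> emit 'i', reset
Bit 2: prefix='0' (no match yet)
Bit 3: prefix='01' -> emit 'g', reset
Bit 4: prefix='0' (no match yet)
Bit 5: prefix='01' -> emit 'g', reset
Bit 6: prefix='0' (no match yet)
Bit 7: prefix='00' -> emit 'k', reset
Bit 8: prefix='0' (no match yet)
Bit 9: prefix='00' -> emit 'k', reset

Answer: 0 1 2 4 6 8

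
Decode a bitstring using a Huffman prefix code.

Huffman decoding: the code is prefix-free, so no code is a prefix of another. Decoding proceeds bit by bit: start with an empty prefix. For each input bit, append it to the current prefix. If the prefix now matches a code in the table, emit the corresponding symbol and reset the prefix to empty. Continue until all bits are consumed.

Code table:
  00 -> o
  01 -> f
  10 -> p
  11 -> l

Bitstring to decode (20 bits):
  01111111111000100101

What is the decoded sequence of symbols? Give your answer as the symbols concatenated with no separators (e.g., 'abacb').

Bit 0: prefix='0' (no match yet)
Bit 1: prefix='01' -> emit 'f', reset
Bit 2: prefix='1' (no match yet)
Bit 3: prefix='11' -> emit 'l', reset
Bit 4: prefix='1' (no match yet)
Bit 5: prefix='11' -> emit 'l', reset
Bit 6: prefix='1' (no match yet)
Bit 7: prefix='11' -> emit 'l', reset
Bit 8: prefix='1' (no match yet)
Bit 9: prefix='11' -> emit 'l', reset
Bit 10: prefix='1' (no match yet)
Bit 11: prefix='10' -> emit 'p', reset
Bit 12: prefix='0' (no match yet)
Bit 13: prefix='00' -> emit 'o', reset
Bit 14: prefix='1' (no match yet)
Bit 15: prefix='10' -> emit 'p', reset
Bit 16: prefix='0' (no match yet)
Bit 17: prefix='01' -> emit 'f', reset
Bit 18: prefix='0' (no match yet)
Bit 19: prefix='01' -> emit 'f', reset

Answer: fllllpopff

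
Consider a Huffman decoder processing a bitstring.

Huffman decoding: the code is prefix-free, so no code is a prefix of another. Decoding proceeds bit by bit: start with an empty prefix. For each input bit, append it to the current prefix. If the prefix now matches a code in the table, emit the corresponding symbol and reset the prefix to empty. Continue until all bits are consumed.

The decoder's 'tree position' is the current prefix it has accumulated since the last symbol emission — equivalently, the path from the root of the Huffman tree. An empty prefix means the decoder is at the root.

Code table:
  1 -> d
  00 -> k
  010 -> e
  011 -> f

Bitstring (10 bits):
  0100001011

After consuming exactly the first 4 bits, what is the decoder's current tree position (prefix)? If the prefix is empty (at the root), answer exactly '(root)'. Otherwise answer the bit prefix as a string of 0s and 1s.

Bit 0: prefix='0' (no match yet)
Bit 1: prefix='01' (no match yet)
Bit 2: prefix='010' -> emit 'e', reset
Bit 3: prefix='0' (no match yet)

Answer: 0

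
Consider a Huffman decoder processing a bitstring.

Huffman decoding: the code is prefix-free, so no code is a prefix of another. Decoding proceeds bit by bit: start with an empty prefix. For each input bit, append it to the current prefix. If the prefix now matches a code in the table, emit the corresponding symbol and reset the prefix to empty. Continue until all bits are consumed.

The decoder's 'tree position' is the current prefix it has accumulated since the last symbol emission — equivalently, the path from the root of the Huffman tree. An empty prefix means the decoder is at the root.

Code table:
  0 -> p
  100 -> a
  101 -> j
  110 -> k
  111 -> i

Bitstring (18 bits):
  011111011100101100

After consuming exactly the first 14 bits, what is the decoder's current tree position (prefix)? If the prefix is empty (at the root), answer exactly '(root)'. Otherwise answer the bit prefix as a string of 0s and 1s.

Bit 0: prefix='0' -> emit 'p', reset
Bit 1: prefix='1' (no match yet)
Bit 2: prefix='11' (no match yet)
Bit 3: prefix='111' -> emit 'i', reset
Bit 4: prefix='1' (no match yet)
Bit 5: prefix='11' (no match yet)
Bit 6: prefix='110' -> emit 'k', reset
Bit 7: prefix='1' (no match yet)
Bit 8: prefix='11' (no match yet)
Bit 9: prefix='111' -> emit 'i', reset
Bit 10: prefix='0' -> emit 'p', reset
Bit 11: prefix='0' -> emit 'p', reset
Bit 12: prefix='1' (no match yet)
Bit 13: prefix='10' (no match yet)

Answer: 10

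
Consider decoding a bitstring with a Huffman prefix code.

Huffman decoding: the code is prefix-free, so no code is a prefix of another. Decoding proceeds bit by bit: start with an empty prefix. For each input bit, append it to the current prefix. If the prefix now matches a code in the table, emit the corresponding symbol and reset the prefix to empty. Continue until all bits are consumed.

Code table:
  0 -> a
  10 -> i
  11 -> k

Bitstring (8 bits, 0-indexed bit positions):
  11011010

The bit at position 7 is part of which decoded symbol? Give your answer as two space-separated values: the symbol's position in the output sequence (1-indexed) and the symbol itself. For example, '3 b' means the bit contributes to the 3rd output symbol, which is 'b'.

Answer: 5 i

Derivation:
Bit 0: prefix='1' (no match yet)
Bit 1: prefix='11' -> emit 'k', reset
Bit 2: prefix='0' -> emit 'a', reset
Bit 3: prefix='1' (no match yet)
Bit 4: prefix='11' -> emit 'k', reset
Bit 5: prefix='0' -> emit 'a', reset
Bit 6: prefix='1' (no match yet)
Bit 7: prefix='10' -> emit 'i', reset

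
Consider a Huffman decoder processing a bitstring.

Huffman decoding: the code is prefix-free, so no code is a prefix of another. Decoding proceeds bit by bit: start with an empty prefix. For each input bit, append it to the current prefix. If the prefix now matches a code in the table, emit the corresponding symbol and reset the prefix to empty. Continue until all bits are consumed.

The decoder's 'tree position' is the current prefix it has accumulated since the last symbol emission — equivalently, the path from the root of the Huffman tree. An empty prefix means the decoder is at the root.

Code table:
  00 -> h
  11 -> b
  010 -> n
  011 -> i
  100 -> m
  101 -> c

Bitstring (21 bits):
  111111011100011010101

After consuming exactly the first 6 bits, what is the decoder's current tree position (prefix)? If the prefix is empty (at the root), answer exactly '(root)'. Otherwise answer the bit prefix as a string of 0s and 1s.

Answer: (root)

Derivation:
Bit 0: prefix='1' (no match yet)
Bit 1: prefix='11' -> emit 'b', reset
Bit 2: prefix='1' (no match yet)
Bit 3: prefix='11' -> emit 'b', reset
Bit 4: prefix='1' (no match yet)
Bit 5: prefix='11' -> emit 'b', reset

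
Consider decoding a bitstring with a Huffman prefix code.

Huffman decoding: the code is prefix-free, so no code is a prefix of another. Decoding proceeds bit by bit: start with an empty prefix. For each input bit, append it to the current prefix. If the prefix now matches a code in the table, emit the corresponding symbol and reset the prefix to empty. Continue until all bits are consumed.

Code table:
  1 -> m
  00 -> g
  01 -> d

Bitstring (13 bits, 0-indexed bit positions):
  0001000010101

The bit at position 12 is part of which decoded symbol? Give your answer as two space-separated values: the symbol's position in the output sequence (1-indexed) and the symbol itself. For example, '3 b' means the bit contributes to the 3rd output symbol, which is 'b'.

Bit 0: prefix='0' (no match yet)
Bit 1: prefix='00' -> emit 'g', reset
Bit 2: prefix='0' (no match yet)
Bit 3: prefix='01' -> emit 'd', reset
Bit 4: prefix='0' (no match yet)
Bit 5: prefix='00' -> emit 'g', reset
Bit 6: prefix='0' (no match yet)
Bit 7: prefix='00' -> emit 'g', reset
Bit 8: prefix='1' -> emit 'm', reset
Bit 9: prefix='0' (no match yet)
Bit 10: prefix='01' -> emit 'd', reset
Bit 11: prefix='0' (no match yet)
Bit 12: prefix='01' -> emit 'd', reset

Answer: 7 d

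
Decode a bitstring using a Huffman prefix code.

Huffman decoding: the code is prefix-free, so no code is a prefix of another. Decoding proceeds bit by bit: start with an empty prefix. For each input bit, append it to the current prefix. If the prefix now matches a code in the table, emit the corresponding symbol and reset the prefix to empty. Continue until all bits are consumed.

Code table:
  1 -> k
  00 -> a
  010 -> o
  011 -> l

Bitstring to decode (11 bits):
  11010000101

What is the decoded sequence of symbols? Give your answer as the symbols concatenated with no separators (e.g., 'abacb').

Answer: kkoaok

Derivation:
Bit 0: prefix='1' -> emit 'k', reset
Bit 1: prefix='1' -> emit 'k', reset
Bit 2: prefix='0' (no match yet)
Bit 3: prefix='01' (no match yet)
Bit 4: prefix='010' -> emit 'o', reset
Bit 5: prefix='0' (no match yet)
Bit 6: prefix='00' -> emit 'a', reset
Bit 7: prefix='0' (no match yet)
Bit 8: prefix='01' (no match yet)
Bit 9: prefix='010' -> emit 'o', reset
Bit 10: prefix='1' -> emit 'k', reset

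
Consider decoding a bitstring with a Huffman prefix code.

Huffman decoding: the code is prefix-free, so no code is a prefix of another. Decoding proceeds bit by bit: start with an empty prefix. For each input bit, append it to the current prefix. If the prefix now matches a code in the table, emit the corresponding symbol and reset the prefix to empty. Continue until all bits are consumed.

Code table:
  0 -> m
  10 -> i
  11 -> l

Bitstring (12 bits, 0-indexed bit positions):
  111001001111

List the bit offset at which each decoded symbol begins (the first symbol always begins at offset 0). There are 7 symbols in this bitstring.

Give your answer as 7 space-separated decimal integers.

Answer: 0 2 4 5 7 8 10

Derivation:
Bit 0: prefix='1' (no match yet)
Bit 1: prefix='11' -> emit 'l', reset
Bit 2: prefix='1' (no match yet)
Bit 3: prefix='10' -> emit 'i', reset
Bit 4: prefix='0' -> emit 'm', reset
Bit 5: prefix='1' (no match yet)
Bit 6: prefix='10' -> emit 'i', reset
Bit 7: prefix='0' -> emit 'm', reset
Bit 8: prefix='1' (no match yet)
Bit 9: prefix='11' -> emit 'l', reset
Bit 10: prefix='1' (no match yet)
Bit 11: prefix='11' -> emit 'l', reset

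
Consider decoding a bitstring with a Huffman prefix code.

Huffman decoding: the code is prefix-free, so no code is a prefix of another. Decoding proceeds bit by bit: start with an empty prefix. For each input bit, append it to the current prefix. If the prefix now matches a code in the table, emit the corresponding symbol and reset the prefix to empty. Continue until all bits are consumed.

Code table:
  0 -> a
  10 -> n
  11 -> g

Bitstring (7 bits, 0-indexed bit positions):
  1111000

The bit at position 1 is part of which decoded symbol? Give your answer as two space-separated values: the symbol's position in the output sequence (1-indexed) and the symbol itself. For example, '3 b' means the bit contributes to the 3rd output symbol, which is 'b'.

Answer: 1 g

Derivation:
Bit 0: prefix='1' (no match yet)
Bit 1: prefix='11' -> emit 'g', reset
Bit 2: prefix='1' (no match yet)
Bit 3: prefix='11' -> emit 'g', reset
Bit 4: prefix='0' -> emit 'a', reset
Bit 5: prefix='0' -> emit 'a', reset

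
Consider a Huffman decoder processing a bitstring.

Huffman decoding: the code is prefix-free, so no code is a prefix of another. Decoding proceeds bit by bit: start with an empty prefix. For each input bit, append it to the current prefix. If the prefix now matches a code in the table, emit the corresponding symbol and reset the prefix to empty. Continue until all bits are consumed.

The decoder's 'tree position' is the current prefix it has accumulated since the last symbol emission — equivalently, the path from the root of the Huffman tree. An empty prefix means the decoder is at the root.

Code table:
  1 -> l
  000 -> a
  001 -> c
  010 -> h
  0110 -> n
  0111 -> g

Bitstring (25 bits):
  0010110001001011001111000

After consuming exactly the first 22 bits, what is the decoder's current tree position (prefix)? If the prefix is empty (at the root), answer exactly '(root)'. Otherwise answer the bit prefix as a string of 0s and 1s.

Answer: (root)

Derivation:
Bit 0: prefix='0' (no match yet)
Bit 1: prefix='00' (no match yet)
Bit 2: prefix='001' -> emit 'c', reset
Bit 3: prefix='0' (no match yet)
Bit 4: prefix='01' (no match yet)
Bit 5: prefix='011' (no match yet)
Bit 6: prefix='0110' -> emit 'n', reset
Bit 7: prefix='0' (no match yet)
Bit 8: prefix='00' (no match yet)
Bit 9: prefix='001' -> emit 'c', reset
Bit 10: prefix='0' (no match yet)
Bit 11: prefix='00' (no match yet)
Bit 12: prefix='001' -> emit 'c', reset
Bit 13: prefix='0' (no match yet)
Bit 14: prefix='01' (no match yet)
Bit 15: prefix='011' (no match yet)
Bit 16: prefix='0110' -> emit 'n', reset
Bit 17: prefix='0' (no match yet)
Bit 18: prefix='01' (no match yet)
Bit 19: prefix='011' (no match yet)
Bit 20: prefix='0111' -> emit 'g', reset
Bit 21: prefix='1' -> emit 'l', reset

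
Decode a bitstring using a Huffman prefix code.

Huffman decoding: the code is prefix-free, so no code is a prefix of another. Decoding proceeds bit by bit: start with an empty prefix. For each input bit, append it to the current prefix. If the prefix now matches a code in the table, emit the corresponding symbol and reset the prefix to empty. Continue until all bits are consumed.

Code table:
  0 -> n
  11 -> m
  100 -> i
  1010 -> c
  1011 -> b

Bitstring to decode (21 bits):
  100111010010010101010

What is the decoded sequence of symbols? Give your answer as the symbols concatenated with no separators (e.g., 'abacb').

Answer: imcnicc

Derivation:
Bit 0: prefix='1' (no match yet)
Bit 1: prefix='10' (no match yet)
Bit 2: prefix='100' -> emit 'i', reset
Bit 3: prefix='1' (no match yet)
Bit 4: prefix='11' -> emit 'm', reset
Bit 5: prefix='1' (no match yet)
Bit 6: prefix='10' (no match yet)
Bit 7: prefix='101' (no match yet)
Bit 8: prefix='1010' -> emit 'c', reset
Bit 9: prefix='0' -> emit 'n', reset
Bit 10: prefix='1' (no match yet)
Bit 11: prefix='10' (no match yet)
Bit 12: prefix='100' -> emit 'i', reset
Bit 13: prefix='1' (no match yet)
Bit 14: prefix='10' (no match yet)
Bit 15: prefix='101' (no match yet)
Bit 16: prefix='1010' -> emit 'c', reset
Bit 17: prefix='1' (no match yet)
Bit 18: prefix='10' (no match yet)
Bit 19: prefix='101' (no match yet)
Bit 20: prefix='1010' -> emit 'c', reset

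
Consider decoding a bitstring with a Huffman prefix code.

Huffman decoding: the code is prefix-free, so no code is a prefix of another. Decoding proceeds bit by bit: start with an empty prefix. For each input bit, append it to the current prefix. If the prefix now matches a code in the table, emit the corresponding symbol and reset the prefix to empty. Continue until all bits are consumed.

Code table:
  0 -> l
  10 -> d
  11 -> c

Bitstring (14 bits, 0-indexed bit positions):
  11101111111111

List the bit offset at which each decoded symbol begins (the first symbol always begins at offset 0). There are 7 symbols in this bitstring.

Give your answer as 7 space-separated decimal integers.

Bit 0: prefix='1' (no match yet)
Bit 1: prefix='11' -> emit 'c', reset
Bit 2: prefix='1' (no match yet)
Bit 3: prefix='10' -> emit 'd', reset
Bit 4: prefix='1' (no match yet)
Bit 5: prefix='11' -> emit 'c', reset
Bit 6: prefix='1' (no match yet)
Bit 7: prefix='11' -> emit 'c', reset
Bit 8: prefix='1' (no match yet)
Bit 9: prefix='11' -> emit 'c', reset
Bit 10: prefix='1' (no match yet)
Bit 11: prefix='11' -> emit 'c', reset
Bit 12: prefix='1' (no match yet)
Bit 13: prefix='11' -> emit 'c', reset

Answer: 0 2 4 6 8 10 12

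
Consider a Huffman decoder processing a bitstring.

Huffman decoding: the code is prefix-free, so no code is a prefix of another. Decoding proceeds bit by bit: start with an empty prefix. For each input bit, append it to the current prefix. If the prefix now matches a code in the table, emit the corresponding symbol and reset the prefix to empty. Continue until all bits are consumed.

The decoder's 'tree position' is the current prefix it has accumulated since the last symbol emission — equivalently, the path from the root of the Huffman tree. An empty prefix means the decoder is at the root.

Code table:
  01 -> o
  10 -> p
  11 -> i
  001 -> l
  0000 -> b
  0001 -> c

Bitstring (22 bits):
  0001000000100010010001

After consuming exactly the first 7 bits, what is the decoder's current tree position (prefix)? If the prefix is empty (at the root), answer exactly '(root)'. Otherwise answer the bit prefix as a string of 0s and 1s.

Bit 0: prefix='0' (no match yet)
Bit 1: prefix='00' (no match yet)
Bit 2: prefix='000' (no match yet)
Bit 3: prefix='0001' -> emit 'c', reset
Bit 4: prefix='0' (no match yet)
Bit 5: prefix='00' (no match yet)
Bit 6: prefix='000' (no match yet)

Answer: 000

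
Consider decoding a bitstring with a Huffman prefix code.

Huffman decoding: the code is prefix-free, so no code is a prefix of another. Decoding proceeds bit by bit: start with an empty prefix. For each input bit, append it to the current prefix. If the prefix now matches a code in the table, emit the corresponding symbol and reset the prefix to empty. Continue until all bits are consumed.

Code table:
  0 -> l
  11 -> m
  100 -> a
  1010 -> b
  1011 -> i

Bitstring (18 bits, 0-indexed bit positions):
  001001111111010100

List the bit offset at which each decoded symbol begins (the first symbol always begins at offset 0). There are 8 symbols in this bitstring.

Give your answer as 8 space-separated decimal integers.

Answer: 0 1 2 5 7 9 11 15

Derivation:
Bit 0: prefix='0' -> emit 'l', reset
Bit 1: prefix='0' -> emit 'l', reset
Bit 2: prefix='1' (no match yet)
Bit 3: prefix='10' (no match yet)
Bit 4: prefix='100' -> emit 'a', reset
Bit 5: prefix='1' (no match yet)
Bit 6: prefix='11' -> emit 'm', reset
Bit 7: prefix='1' (no match yet)
Bit 8: prefix='11' -> emit 'm', reset
Bit 9: prefix='1' (no match yet)
Bit 10: prefix='11' -> emit 'm', reset
Bit 11: prefix='1' (no match yet)
Bit 12: prefix='10' (no match yet)
Bit 13: prefix='101' (no match yet)
Bit 14: prefix='1010' -> emit 'b', reset
Bit 15: prefix='1' (no match yet)
Bit 16: prefix='10' (no match yet)
Bit 17: prefix='100' -> emit 'a', reset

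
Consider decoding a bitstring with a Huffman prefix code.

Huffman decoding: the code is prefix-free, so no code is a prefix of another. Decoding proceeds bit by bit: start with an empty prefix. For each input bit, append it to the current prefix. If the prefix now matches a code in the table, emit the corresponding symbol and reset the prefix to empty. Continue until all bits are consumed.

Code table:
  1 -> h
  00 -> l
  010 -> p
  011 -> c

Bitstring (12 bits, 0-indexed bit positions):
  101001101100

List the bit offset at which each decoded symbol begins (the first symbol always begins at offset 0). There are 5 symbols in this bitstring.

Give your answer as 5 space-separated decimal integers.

Bit 0: prefix='1' -> emit 'h', reset
Bit 1: prefix='0' (no match yet)
Bit 2: prefix='01' (no match yet)
Bit 3: prefix='010' -> emit 'p', reset
Bit 4: prefix='0' (no match yet)
Bit 5: prefix='01' (no match yet)
Bit 6: prefix='011' -> emit 'c', reset
Bit 7: prefix='0' (no match yet)
Bit 8: prefix='01' (no match yet)
Bit 9: prefix='011' -> emit 'c', reset
Bit 10: prefix='0' (no match yet)
Bit 11: prefix='00' -> emit 'l', reset

Answer: 0 1 4 7 10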